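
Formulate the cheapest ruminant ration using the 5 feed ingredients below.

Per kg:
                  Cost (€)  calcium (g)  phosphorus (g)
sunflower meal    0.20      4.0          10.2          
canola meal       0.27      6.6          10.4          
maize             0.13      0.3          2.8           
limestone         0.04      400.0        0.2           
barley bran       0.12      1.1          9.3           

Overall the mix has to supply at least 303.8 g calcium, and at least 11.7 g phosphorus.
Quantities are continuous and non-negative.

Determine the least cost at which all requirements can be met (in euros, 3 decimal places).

€0.179

Let x1 = kg of sunflower meal, x2 = kg of canola meal, x3 = kg of maize, x4 = kg of limestone, x5 = kg of barley bran.
min 0.2x1 + 0.27x2 + 0.13x3 + 0.04x4 + 0.12x5 s.t.:
  4x1 + 6.6x2 + 0.3x3 + 400x4 + 1.1x5 ≥ 303.8   (calcium)
  10.2x1 + 10.4x2 + 2.8x3 + 0.2x4 + 9.3x5 ≥ 11.7   (phosphorus)
  x1, x2, x3, x4, x5 ≥ 0.
The cheapest feasible vertex uses only limestone, barley bran; sunflower meal, canola meal, maize are not used. The calcium and phosphorus requirements are met with equality.
So limestone = 0.7561 kg, barley bran = 1.242 kg.
Objective = 0.04·0.7561 + 0.12·1.242 = 0.17928.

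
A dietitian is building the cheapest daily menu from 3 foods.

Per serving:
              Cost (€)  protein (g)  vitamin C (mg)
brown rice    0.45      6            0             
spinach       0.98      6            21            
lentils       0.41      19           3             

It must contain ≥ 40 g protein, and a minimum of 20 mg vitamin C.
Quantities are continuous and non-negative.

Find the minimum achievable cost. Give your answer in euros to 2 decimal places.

€1.44

Set it up as a linear program. Let x1 = servings of brown rice, x2 = servings of spinach, x3 = servings of lentils.
Minimise 0.45x1 + 0.98x2 + 0.41x3 subject to:
  6x1 + 6x2 + 19x3 ≥ 40   (protein)
  21x2 + 3x3 ≥ 20   (vitamin C)
  x1, x2, x3 ≥ 0.
The optimal basis is {spinach, lentils}; brown rice drops out. The protein and vitamin C requirements are met with equality.
So spinach = 0.6824 servings, lentils = 1.89 servings.
Cost = 0.98·0.6824 + 0.41·1.89 = 1.4437.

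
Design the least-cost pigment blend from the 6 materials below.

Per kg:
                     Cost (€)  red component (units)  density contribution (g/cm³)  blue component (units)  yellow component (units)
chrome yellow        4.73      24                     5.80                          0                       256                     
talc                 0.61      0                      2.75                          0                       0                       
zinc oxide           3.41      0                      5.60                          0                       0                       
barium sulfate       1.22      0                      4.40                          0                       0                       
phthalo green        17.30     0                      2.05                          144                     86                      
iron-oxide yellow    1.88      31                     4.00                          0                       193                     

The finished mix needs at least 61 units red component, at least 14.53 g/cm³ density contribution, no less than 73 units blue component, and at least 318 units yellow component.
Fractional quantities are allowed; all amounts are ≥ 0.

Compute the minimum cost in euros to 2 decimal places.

Let x1 = kg of chrome yellow, x2 = kg of talc, x3 = kg of zinc oxide, x4 = kg of barium sulfate, x5 = kg of phthalo green, x6 = kg of iron-oxide yellow.
Minimize 4.73x1 + 0.61x2 + 3.41x3 + 1.22x4 + 17.3x5 + 1.88x6 s.t.:
  24x1 + 31x6 ≥ 61   (red component)
  5.8x1 + 2.75x2 + 5.6x3 + 4.4x4 + 2.05x5 + 4x6 ≥ 14.53   (density contribution)
  144x5 ≥ 73   (blue component)
  256x1 + 86x5 + 193x6 ≥ 318   (yellow component)
  x1, x2, x3, x4, x5, x6 ≥ 0.
The optimal basis is {talc, phthalo green, iron-oxide yellow}; chrome yellow, zinc oxide, barium sulfate drop out. There the red component, density contribution, blue component constraints are tight.
Solving gives x2 = 2.044, x5 = 0.5069, x6 = 1.968.
Hence cost = 0.61·2.044 + 17.3·0.5069 + 1.88·1.968 = €13.7161.

€13.72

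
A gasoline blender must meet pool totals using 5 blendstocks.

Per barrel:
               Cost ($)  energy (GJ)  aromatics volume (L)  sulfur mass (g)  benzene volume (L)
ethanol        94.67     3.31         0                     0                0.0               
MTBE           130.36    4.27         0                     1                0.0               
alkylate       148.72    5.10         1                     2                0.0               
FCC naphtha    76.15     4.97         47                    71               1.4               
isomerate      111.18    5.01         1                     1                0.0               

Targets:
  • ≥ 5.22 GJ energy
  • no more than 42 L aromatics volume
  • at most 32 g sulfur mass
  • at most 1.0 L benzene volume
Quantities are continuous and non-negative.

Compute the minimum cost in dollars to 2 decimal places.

Let x1 = barrels of ethanol, x2 = barrels of MTBE, x3 = barrels of alkylate, x4 = barrels of FCC naphtha, x5 = barrels of isomerate.
Minimise 94.67x1 + 130.36x2 + 148.72x3 + 76.15x4 + 111.18x5 subject to:
  3.31x1 + 4.27x2 + 5.1x3 + 4.97x4 + 5.01x5 ≥ 5.22   (energy)
  1x3 + 47x4 + 1x5 ≤ 42   (aromatics volume)
  1x2 + 2x3 + 71x4 + 1x5 ≤ 32   (sulfur mass)
  1.4x4 ≤ 1   (benzene volume)
  x1, x2, x3, x4, x5 ≥ 0.
The cheapest feasible vertex uses only FCC naphtha, isomerate; ethanol, MTBE, alkylate are not used. The energy and sulfur mass requirements are met with equality.
So FCC naphtha = 0.4422 barrels, isomerate = 0.6032 barrels.
Cost = 76.15·0.4422 + 111.18·0.6032 = 100.7373.

$100.74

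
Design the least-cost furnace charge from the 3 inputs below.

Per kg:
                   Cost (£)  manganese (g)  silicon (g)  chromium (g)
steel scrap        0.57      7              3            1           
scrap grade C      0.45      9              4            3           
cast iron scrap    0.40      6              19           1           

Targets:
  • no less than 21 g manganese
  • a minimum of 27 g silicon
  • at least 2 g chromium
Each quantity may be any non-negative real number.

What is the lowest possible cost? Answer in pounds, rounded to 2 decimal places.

Let x1 = kg of steel scrap, x2 = kg of scrap grade C, x3 = kg of cast iron scrap.
Minimise 0.57x1 + 0.45x2 + 0.4x3 with:
  7x1 + 9x2 + 6x3 ≥ 21   (manganese)
  3x1 + 4x2 + 19x3 ≥ 27   (silicon)
  1x1 + 3x2 + 1x3 ≥ 2   (chromium)
  x1, x2, x3 ≥ 0.
The optimal basis is {scrap grade C, cast iron scrap}; steel scrap drops out. There the manganese and silicon constraints are tight.
Optimal quantities: scrap grade C = 1.612 kg, cast iron scrap = 1.082 kg.
Objective = 0.45·1.612 + 0.4·1.082 = 1.1582.

£1.16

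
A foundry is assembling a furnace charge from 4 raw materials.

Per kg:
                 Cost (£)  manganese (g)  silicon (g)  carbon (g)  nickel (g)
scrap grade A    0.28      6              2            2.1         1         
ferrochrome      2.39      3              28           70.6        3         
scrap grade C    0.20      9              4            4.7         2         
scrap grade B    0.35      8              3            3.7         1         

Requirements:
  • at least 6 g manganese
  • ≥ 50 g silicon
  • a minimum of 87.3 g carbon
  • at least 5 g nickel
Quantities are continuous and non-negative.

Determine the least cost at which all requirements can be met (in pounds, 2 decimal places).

Let x1 = kg of scrap grade A, x2 = kg of ferrochrome, x3 = kg of scrap grade C, x4 = kg of scrap grade B.
min 0.28x1 + 2.39x2 + 0.2x3 + 0.35x4 s.t.:
  6x1 + 3x2 + 9x3 + 8x4 ≥ 6   (manganese)
  2x1 + 28x2 + 4x3 + 3x4 ≥ 50   (silicon)
  2.1x1 + 70.6x2 + 4.7x3 + 3.7x4 ≥ 87.3   (carbon)
  1x1 + 3x2 + 2x3 + 1x4 ≥ 5   (nickel)
  x1, x2, x3, x4 ≥ 0.
At the optimum only ferrochrome, scrap grade C are positive (scrap grade A, scrap grade B = 0). Binding constraints: silicon and carbon.
That vertex is x2 = 0.7573, x3 = 7.199.
Cost = 2.39·0.7573 + 0.2·7.199 = 3.2497.

£3.25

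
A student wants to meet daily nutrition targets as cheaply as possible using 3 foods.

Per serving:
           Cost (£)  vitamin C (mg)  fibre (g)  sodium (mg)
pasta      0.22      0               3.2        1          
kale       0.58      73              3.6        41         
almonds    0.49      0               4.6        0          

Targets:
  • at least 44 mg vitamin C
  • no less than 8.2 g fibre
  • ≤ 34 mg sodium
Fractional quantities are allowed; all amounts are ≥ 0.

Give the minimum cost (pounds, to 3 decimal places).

This is a linear program. Let x1 = servings of pasta, x2 = servings of kale, x3 = servings of almonds.
Minimise 0.22x1 + 0.58x2 + 0.49x3 s.t.:
  73x2 ≥ 44   (vitamin C)
  3.2x1 + 3.6x2 + 4.6x3 ≥ 8.2   (fibre)
  1x1 + 41x2 ≤ 34   (sodium)
  x1, x2, x3 ≥ 0.
The minimum-cost mix takes nothing from almonds — only pasta, kale. The vitamin C and fibre requirements are met with equality.
So pasta = 1.884 servings, kale = 0.6027 servings.
Objective = 0.22·1.884 + 0.58·0.6027 = 0.76405.

£0.764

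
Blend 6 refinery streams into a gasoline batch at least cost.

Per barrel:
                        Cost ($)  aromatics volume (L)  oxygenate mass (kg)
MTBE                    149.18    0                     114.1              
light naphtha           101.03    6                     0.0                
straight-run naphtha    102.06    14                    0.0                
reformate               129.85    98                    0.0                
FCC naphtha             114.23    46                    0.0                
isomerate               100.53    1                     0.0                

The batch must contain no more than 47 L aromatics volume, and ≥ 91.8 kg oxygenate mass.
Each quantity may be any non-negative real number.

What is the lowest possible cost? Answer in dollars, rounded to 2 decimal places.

Treat it as an LP. Let x1 = barrels of MTBE, x2 = barrels of light naphtha, x3 = barrels of straight-run naphtha, x4 = barrels of reformate, x5 = barrels of FCC naphtha, x6 = barrels of isomerate.
Minimise 149.18x1 + 101.03x2 + 102.06x3 + 129.85x4 + 114.23x5 + 100.53x6 with:
  6x2 + 14x3 + 98x4 + 46x5 + 1x6 ≤ 47   (aromatics volume)
  114.1x1 ≥ 91.8   (oxygenate mass)
  x1, x2, x3, x4, x5, x6 ≥ 0.
The minimum-cost mix takes nothing from light naphtha, straight-run naphtha, reformate, FCC naphtha, isomerate — only MTBE. Binding constraint: oxygenate mass.
Optimal quantities: MTBE = 0.80456 barrels.
Cost = 149.18·0.80456 = 120.0243.

$120.02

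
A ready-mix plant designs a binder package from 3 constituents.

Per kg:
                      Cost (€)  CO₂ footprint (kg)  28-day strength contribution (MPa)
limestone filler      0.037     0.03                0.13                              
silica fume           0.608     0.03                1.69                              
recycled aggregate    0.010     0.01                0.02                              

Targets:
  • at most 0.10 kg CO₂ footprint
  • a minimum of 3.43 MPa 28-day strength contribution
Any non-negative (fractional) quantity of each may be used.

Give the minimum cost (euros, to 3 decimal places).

Set it up as a linear program. Let x1 = kg of limestone filler, x2 = kg of silica fume, x3 = kg of recycled aggregate.
min 0.037x1 + 0.608x2 + 0.01x3 subject to:
  0.03x1 + 0.03x2 + 0.01x3 ≤ 0.1   (CO₂ footprint)
  0.13x1 + 1.69x2 + 0.02x3 ≥ 3.43   (28-day strength contribution)
  x1, x2, x3 ≥ 0.
The optimal basis is {limestone filler, silica fume}; recycled aggregate drops out. There the CO₂ footprint and 28-day strength contribution constraints are tight.
So limestone filler = 1.412 kg, silica fume = 1.921 kg.
Total cost: 0.037·1.412 + 0.608·1.921 = 1.22021.

€1.220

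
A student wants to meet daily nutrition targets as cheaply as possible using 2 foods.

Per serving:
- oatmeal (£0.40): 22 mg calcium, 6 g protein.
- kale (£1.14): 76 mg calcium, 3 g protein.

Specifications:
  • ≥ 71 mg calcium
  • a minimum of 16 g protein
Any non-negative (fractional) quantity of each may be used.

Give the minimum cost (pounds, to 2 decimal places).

£1.25

Let x1 = servings of oatmeal, x2 = servings of kale.
Minimise 0.4x1 + 1.14x2 s.t.:
  22x1 + 76x2 ≥ 71   (calcium)
  6x1 + 3x2 ≥ 16   (protein)
  x1, x2 ≥ 0.
Both inputs are positive at the optimum. The calcium and protein requirements are met with equality.
So oatmeal = 2.572 servings, kale = 0.1897 servings.
Total cost: 0.4·2.572 + 1.14·0.1897 = 1.2451.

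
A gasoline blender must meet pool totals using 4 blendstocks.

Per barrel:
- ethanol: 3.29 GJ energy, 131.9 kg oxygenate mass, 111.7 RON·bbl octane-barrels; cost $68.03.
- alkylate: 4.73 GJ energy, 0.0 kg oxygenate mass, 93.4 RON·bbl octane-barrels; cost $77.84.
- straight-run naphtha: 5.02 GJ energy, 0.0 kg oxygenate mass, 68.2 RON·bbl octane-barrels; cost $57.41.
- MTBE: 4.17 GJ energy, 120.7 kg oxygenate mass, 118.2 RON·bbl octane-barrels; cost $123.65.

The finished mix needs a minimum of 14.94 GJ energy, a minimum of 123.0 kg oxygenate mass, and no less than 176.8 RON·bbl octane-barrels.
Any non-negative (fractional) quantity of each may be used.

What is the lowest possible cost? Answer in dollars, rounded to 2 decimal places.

Treat it as an LP. Let x1 = barrels of ethanol, x2 = barrels of alkylate, x3 = barrels of straight-run naphtha, x4 = barrels of MTBE.
Minimize 68.03x1 + 77.84x2 + 57.41x3 + 123.65x4 subject to:
  3.29x1 + 4.73x2 + 5.02x3 + 4.17x4 ≥ 14.94   (energy)
  131.9x1 + 120.7x4 ≥ 123   (oxygenate mass)
  111.7x1 + 93.4x2 + 68.2x3 + 118.2x4 ≥ 176.8   (octane-barrels)
  x1, x2, x3, x4 ≥ 0.
At the optimum only ethanol, straight-run naphtha are positive (alkylate, MTBE = 0). The energy and oxygenate mass requirements are met with equality.
Optimal quantities: ethanol = 0.9325 barrels, straight-run naphtha = 2.365 barrels.
Total cost: 68.03·0.9325 + 57.41·2.365 = 199.2126.

$199.21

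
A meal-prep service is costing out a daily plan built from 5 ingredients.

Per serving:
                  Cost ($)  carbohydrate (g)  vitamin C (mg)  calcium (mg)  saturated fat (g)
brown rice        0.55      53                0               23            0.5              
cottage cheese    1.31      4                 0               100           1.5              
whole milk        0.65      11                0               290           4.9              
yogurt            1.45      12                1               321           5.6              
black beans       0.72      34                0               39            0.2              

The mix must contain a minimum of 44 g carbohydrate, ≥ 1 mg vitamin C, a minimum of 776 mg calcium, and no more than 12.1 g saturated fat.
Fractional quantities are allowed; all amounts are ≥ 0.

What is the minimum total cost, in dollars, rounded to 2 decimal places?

Let x1 = servings of brown rice, x2 = servings of cottage cheese, x3 = servings of whole milk, x4 = servings of yogurt, x5 = servings of black beans.
Minimise 0.55x1 + 1.31x2 + 0.65x3 + 1.45x4 + 0.72x5 with:
  53x1 + 4x2 + 11x3 + 12x4 + 34x5 ≥ 44   (carbohydrate)
  1x4 ≥ 1   (vitamin C)
  23x1 + 100x2 + 290x3 + 321x4 + 39x5 ≥ 776   (calcium)
  0.5x1 + 1.5x2 + 4.9x3 + 5.6x4 + 0.2x5 ≤ 12.1   (saturated fat)
  x1, x2, x3, x4, x5 ≥ 0.
At the optimum only whole milk, yogurt, black beans are positive (brown rice, cottage cheese = 0). There the vitamin C, calcium, saturated fat constraints are tight.
Solving gives x3 = 1.221, x4 = 1, x5 = 2.588.
Cost = 0.65·1.221 + 1.45·1 + 0.72·2.588 = 4.1070.

$4.11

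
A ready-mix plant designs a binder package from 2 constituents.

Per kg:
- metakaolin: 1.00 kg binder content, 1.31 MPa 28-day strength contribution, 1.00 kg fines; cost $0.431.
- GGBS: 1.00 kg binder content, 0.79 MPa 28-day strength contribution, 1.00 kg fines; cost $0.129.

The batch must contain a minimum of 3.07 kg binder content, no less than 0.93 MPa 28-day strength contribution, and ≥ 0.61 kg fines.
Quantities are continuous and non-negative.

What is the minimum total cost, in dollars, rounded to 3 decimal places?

Let x1 = kg of metakaolin, x2 = kg of GGBS.
Minimize 0.431x1 + 0.129x2 with:
  1x1 + 1x2 ≥ 3.07   (binder content)
  1.31x1 + 0.79x2 ≥ 0.93   (28-day strength contribution)
  1x1 + 1x2 ≥ 0.61   (fines)
  x1, x2 ≥ 0.
The cheapest feasible vertex uses only GGBS; metakaolin is not used. Binding constraint: binder content.
Optimal quantities: GGBS = 3.07 kg.
Hence cost = 0.129·3.07 = $0.39603.

$0.396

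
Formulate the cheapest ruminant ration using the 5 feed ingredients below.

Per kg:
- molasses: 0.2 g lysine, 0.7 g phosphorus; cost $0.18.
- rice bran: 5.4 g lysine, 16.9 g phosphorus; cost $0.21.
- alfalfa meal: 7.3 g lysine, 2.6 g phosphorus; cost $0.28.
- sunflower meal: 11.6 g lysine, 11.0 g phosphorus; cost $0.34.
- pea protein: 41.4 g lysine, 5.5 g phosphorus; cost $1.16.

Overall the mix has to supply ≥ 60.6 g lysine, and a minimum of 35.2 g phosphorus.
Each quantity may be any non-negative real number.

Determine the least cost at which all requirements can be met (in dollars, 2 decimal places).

$1.74

Let x1 = kg of molasses, x2 = kg of rice bran, x3 = kg of alfalfa meal, x4 = kg of sunflower meal, x5 = kg of pea protein.
Minimize 0.18x1 + 0.21x2 + 0.28x3 + 0.34x4 + 1.16x5 with:
  0.2x1 + 5.4x2 + 7.3x3 + 11.6x4 + 41.4x5 ≥ 60.6   (lysine)
  0.7x1 + 16.9x2 + 2.6x3 + 11x4 + 5.5x5 ≥ 35.2   (phosphorus)
  x1, x2, x3, x4, x5 ≥ 0.
The optimal basis is {sunflower meal, pea protein}; molasses, rice bran, alfalfa meal drop out. Binding constraints: lysine and phosphorus.
That vertex is x4 = 2.87, x5 = 0.6596.
Cost = 0.34·2.87 + 1.16·0.6596 = 1.7409.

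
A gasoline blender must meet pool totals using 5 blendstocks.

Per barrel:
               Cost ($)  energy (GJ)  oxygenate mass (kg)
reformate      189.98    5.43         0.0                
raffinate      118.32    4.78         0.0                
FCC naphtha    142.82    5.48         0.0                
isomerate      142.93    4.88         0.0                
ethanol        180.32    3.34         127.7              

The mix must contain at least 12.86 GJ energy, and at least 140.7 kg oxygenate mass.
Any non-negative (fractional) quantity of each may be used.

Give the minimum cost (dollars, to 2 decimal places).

$425.91

Set it up as a linear program. Let x1 = barrels of reformate, x2 = barrels of raffinate, x3 = barrels of FCC naphtha, x4 = barrels of isomerate, x5 = barrels of ethanol.
Minimise 189.98x1 + 118.32x2 + 142.82x3 + 142.93x4 + 180.32x5 s.t.:
  5.43x1 + 4.78x2 + 5.48x3 + 4.88x4 + 3.34x5 ≥ 12.86   (energy)
  127.7x5 ≥ 140.7   (oxygenate mass)
  x1, x2, x3, x4, x5 ≥ 0.
The optimal basis is {raffinate, ethanol}; reformate, FCC naphtha, isomerate drop out. There the energy and oxygenate mass constraints are tight.
Solving gives x2 = 1.9205, x5 = 1.1018.
Hence cost = 118.32·1.9205 + 180.32·1.1018 = $425.9101.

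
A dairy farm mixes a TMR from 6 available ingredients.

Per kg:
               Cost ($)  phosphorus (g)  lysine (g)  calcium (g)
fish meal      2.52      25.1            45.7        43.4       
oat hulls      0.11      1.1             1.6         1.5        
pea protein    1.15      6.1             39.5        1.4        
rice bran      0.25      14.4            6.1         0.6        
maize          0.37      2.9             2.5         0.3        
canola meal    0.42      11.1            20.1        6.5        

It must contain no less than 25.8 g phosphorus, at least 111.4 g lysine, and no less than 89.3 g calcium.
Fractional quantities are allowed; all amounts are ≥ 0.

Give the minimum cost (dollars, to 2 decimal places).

$5.24

Set it up as a linear program. Let x1 = kg of fish meal, x2 = kg of oat hulls, x3 = kg of pea protein, x4 = kg of rice bran, x5 = kg of maize, x6 = kg of canola meal.
min 2.52x1 + 0.11x2 + 1.15x3 + 0.25x4 + 0.37x5 + 0.42x6 subject to:
  25.1x1 + 1.1x2 + 6.1x3 + 14.4x4 + 2.9x5 + 11.1x6 ≥ 25.8   (phosphorus)
  45.7x1 + 1.6x2 + 39.5x3 + 6.1x4 + 2.5x5 + 20.1x6 ≥ 111.4   (lysine)
  43.4x1 + 1.5x2 + 1.4x3 + 0.6x4 + 0.3x5 + 6.5x6 ≥ 89.3   (calcium)
  x1, x2, x3, x4, x5, x6 ≥ 0.
At the optimum only fish meal, canola meal are positive (oat hulls, pea protein, rice bran, maize = 0). The lysine and calcium requirements are met with equality.
That vertex is x1 = 1.861, x6 = 1.31.
Objective = 2.52·1.861 + 0.42·1.31 = 5.2399.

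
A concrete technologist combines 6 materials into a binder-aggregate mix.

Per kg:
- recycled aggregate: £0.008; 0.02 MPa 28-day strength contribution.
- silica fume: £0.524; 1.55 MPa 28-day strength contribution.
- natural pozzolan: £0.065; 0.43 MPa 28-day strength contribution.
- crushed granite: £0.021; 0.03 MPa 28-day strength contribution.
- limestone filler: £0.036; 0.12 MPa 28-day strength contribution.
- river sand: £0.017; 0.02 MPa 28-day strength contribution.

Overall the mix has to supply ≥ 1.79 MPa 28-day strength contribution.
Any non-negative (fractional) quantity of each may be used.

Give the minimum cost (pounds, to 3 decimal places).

Set it up as a linear program. Let x1 = kg of recycled aggregate, x2 = kg of silica fume, x3 = kg of natural pozzolan, x4 = kg of crushed granite, x5 = kg of limestone filler, x6 = kg of river sand.
Minimise 0.008x1 + 0.524x2 + 0.065x3 + 0.021x4 + 0.036x5 + 0.017x6 with:
  0.02x1 + 1.55x2 + 0.43x3 + 0.03x4 + 0.12x5 + 0.02x6 ≥ 1.79   (28-day strength contribution)
  x1, x2, x3, x4, x5, x6 ≥ 0.
The minimum-cost mix takes nothing from recycled aggregate, silica fume, crushed granite, limestone filler, river sand — only natural pozzolan. Binding constraint: 28-day strength contribution.
So natural pozzolan = 4.163 kg.
Cost = 0.065·4.163 = 0.27060.

£0.271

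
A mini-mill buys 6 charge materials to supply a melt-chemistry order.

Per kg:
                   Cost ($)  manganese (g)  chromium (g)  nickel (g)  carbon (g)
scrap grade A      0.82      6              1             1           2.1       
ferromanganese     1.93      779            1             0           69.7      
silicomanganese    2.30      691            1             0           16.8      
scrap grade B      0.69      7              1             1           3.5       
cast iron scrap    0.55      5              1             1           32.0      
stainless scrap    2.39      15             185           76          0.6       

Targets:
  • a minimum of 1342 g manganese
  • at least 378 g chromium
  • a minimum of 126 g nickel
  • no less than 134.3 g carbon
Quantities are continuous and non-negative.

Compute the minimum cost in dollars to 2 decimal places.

Treat it as an LP. Let x1 = kg of scrap grade A, x2 = kg of ferromanganese, x3 = kg of silicomanganese, x4 = kg of scrap grade B, x5 = kg of cast iron scrap, x6 = kg of stainless scrap.
Minimise 0.82x1 + 1.93x2 + 2.3x3 + 0.69x4 + 0.55x5 + 2.39x6 subject to:
  6x1 + 779x2 + 691x3 + 7x4 + 5x5 + 15x6 ≥ 1342   (manganese)
  1x1 + 1x2 + 1x3 + 1x4 + 1x5 + 185x6 ≥ 378   (chromium)
  1x1 + 1x4 + 1x5 + 76x6 ≥ 126   (nickel)
  2.1x1 + 69.7x2 + 16.8x3 + 3.5x4 + 32x5 + 0.6x6 ≥ 134.3   (carbon)
  x1, x2, x3, x4, x5, x6 ≥ 0.
The minimum-cost mix takes nothing from scrap grade A, silicomanganese, scrap grade B — only ferromanganese, cast iron scrap, stainless scrap. There the manganese, chromium, carbon constraints are tight.
That vertex is x2 = 1.68, x5 = 0.4987, x6 = 2.031.
Hence cost = 1.93·1.68 + 0.55·0.4987 + 2.39·2.031 = $8.3708.

$8.37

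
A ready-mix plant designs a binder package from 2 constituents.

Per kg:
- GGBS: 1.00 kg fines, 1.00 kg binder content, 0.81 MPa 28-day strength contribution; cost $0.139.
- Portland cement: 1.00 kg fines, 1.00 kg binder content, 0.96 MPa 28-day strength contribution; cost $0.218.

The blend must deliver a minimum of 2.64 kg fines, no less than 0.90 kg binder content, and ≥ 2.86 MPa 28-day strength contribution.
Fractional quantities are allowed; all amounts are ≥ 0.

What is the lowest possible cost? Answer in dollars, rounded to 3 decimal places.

Let x1 = kg of GGBS, x2 = kg of Portland cement.
Minimize 0.139x1 + 0.218x2 with:
  1x1 + 1x2 ≥ 2.64   (fines)
  1x1 + 1x2 ≥ 0.9   (binder content)
  0.81x1 + 0.96x2 ≥ 2.86   (28-day strength contribution)
  x1, x2 ≥ 0.
At the optimum only GGBS is positive (Portland cement = 0). Binding constraint: 28-day strength contribution.
So GGBS = 3.531 kg.
Cost = 0.139·3.531 = 0.49081.

$0.491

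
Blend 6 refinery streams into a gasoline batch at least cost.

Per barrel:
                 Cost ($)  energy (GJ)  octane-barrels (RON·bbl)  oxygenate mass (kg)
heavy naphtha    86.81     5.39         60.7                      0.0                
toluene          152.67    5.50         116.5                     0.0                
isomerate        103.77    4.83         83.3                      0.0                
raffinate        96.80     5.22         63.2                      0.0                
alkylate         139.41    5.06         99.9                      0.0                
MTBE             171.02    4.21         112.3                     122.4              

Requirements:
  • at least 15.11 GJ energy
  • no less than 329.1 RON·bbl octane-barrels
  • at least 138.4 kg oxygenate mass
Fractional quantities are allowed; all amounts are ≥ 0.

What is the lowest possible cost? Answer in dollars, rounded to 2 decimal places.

$445.16

Let x1 = barrels of heavy naphtha, x2 = barrels of toluene, x3 = barrels of isomerate, x4 = barrels of raffinate, x5 = barrels of alkylate, x6 = barrels of MTBE.
Minimise 86.81x1 + 152.67x2 + 103.77x3 + 96.8x4 + 139.41x5 + 171.02x6 s.t.:
  5.39x1 + 5.5x2 + 4.83x3 + 5.22x4 + 5.06x5 + 4.21x6 ≥ 15.11   (energy)
  60.7x1 + 116.5x2 + 83.3x3 + 63.2x4 + 99.9x5 + 112.3x6 ≥ 329.1   (octane-barrels)
  122.4x6 ≥ 138.4   (oxygenate mass)
  x1, x2, x3, x4, x5, x6 ≥ 0.
The minimum-cost mix takes nothing from heavy naphtha, toluene, raffinate, alkylate — only isomerate, MTBE. The octane-barrels and oxygenate mass requirements are met with equality.
That vertex is x3 = 2.4264, x6 = 1.1307.
Total cost: 103.77·2.4264 + 171.02·1.1307 = 445.1598.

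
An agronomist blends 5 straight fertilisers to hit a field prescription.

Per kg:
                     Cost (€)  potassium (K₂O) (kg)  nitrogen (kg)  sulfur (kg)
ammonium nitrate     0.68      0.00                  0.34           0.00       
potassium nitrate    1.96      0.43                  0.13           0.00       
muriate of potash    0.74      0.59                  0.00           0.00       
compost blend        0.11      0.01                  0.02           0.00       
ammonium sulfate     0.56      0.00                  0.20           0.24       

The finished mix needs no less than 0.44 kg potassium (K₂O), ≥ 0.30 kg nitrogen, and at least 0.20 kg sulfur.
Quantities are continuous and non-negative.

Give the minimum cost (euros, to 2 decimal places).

Set it up as a linear program. Let x1 = kg of ammonium nitrate, x2 = kg of potassium nitrate, x3 = kg of muriate of potash, x4 = kg of compost blend, x5 = kg of ammonium sulfate.
Minimize 0.68x1 + 1.96x2 + 0.74x3 + 0.11x4 + 0.56x5 subject to:
  0.43x2 + 0.59x3 + 0.01x4 ≥ 0.44   (potassium (K₂O))
  0.34x1 + 0.13x2 + 0.02x4 + 0.2x5 ≥ 0.3   (nitrogen)
  0.24x5 ≥ 0.2   (sulfur)
  x1, x2, x3, x4, x5 ≥ 0.
The optimal basis is {ammonium nitrate, muriate of potash, ammonium sulfate}; potassium nitrate, compost blend drop out. Binding constraints: potassium (K₂O), nitrogen, sulfur.
So ammonium nitrate = 0.3922 kg, muriate of potash = 0.7458 kg, ammonium sulfate = 0.8333 kg.
Objective = 0.68·0.3922 + 0.74·0.7458 + 0.56·0.8333 = 1.2852.

€1.29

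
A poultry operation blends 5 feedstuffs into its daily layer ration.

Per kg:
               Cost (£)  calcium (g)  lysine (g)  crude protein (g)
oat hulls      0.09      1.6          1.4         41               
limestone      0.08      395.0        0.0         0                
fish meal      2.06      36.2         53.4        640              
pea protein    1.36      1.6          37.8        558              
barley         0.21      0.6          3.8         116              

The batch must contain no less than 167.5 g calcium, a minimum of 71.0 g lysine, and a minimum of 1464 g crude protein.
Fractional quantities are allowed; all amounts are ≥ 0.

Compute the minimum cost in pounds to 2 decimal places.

Treat it as an LP. Let x1 = kg of oat hulls, x2 = kg of limestone, x3 = kg of fish meal, x4 = kg of pea protein, x5 = kg of barley.
Minimize 0.09x1 + 0.08x2 + 2.06x3 + 1.36x4 + 0.21x5 subject to:
  1.6x1 + 395x2 + 36.2x3 + 1.6x4 + 0.6x5 ≥ 167.5   (calcium)
  1.4x1 + 53.4x3 + 37.8x4 + 3.8x5 ≥ 71   (lysine)
  41x1 + 640x3 + 558x4 + 116x5 ≥ 1464   (crude protein)
  x1, x2, x3, x4, x5 ≥ 0.
At the optimum only limestone, pea protein, barley are positive (oat hulls, fish meal = 0). The calcium, lysine, crude protein requirements are met with equality.
Solving gives x2 = 0.4087, x4 = 1.18, x5 = 6.943.
Hence cost = 0.08·0.4087 + 1.36·1.18 + 0.21·6.943 = £3.0955.

£3.10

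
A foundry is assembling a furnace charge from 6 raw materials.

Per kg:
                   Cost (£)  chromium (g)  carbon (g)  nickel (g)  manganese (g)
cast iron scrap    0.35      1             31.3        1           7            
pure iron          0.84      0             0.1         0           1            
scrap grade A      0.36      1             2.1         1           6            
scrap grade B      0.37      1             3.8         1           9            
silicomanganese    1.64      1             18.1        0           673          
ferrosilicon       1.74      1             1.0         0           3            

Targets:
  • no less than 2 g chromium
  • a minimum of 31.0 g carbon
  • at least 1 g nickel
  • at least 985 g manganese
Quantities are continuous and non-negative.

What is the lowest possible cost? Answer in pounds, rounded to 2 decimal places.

Let x1 = kg of cast iron scrap, x2 = kg of pure iron, x3 = kg of scrap grade A, x4 = kg of scrap grade B, x5 = kg of silicomanganese, x6 = kg of ferrosilicon.
min 0.35x1 + 0.84x2 + 0.36x3 + 0.37x4 + 1.64x5 + 1.74x6 with:
  1x1 + 1x3 + 1x4 + 1x5 + 1x6 ≥ 2   (chromium)
  31.3x1 + 0.1x2 + 2.1x3 + 3.8x4 + 18.1x5 + 1x6 ≥ 31   (carbon)
  1x1 + 1x3 + 1x4 ≥ 1   (nickel)
  7x1 + 1x2 + 6x3 + 9x4 + 673x5 + 3x6 ≥ 985   (manganese)
  x1, x2, x3, x4, x5, x6 ≥ 0.
At the optimum only cast iron scrap, silicomanganese are positive (pure iron, scrap grade A, scrap grade B, ferrosilicon = 0). Binding constraints: nickel and manganese.
Optimal quantities: cast iron scrap = 1 kg, silicomanganese = 1.453 kg.
Hence cost = 0.35·1 + 1.64·1.453 = £2.7329.

£2.73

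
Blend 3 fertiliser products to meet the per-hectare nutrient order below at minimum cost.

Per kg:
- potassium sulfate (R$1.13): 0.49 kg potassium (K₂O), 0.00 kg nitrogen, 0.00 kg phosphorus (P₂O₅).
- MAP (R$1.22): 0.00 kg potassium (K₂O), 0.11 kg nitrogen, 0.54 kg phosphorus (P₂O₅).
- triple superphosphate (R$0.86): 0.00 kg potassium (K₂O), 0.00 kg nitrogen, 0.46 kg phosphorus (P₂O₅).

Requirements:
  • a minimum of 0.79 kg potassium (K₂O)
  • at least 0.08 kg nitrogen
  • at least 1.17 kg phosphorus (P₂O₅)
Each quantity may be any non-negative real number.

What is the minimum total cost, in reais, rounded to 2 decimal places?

R$4.16

Let x1 = kg of potassium sulfate, x2 = kg of MAP, x3 = kg of triple superphosphate.
Minimize 1.13x1 + 1.22x2 + 0.86x3 with:
  0.49x1 ≥ 0.79   (potassium (K₂O))
  0.11x2 ≥ 0.08   (nitrogen)
  0.54x2 + 0.46x3 ≥ 1.17   (phosphorus (P₂O₅))
  x1, x2, x3 ≥ 0.
All 3 inputs are positive at the optimum. There the potassium (K₂O), nitrogen, phosphorus (P₂O₅) constraints are tight.
So potassium sulfate = 1.612 kg, MAP = 0.7273 kg, triple superphosphate = 1.69 kg.
Total cost: 1.13·1.612 + 1.22·0.7273 + 0.86·1.69 = 4.1623.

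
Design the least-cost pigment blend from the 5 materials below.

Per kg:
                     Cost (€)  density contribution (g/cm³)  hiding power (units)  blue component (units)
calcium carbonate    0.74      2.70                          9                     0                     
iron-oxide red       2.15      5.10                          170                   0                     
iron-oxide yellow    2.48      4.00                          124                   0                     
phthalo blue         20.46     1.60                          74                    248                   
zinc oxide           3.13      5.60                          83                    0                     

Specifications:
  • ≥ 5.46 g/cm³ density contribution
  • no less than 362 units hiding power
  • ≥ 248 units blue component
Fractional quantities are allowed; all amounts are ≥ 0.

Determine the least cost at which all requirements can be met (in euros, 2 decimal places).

Treat it as an LP. Let x1 = kg of calcium carbonate, x2 = kg of iron-oxide red, x3 = kg of iron-oxide yellow, x4 = kg of phthalo blue, x5 = kg of zinc oxide.
min 0.74x1 + 2.15x2 + 2.48x3 + 20.46x4 + 3.13x5 s.t.:
  2.7x1 + 5.1x2 + 4x3 + 1.6x4 + 5.6x5 ≥ 5.46   (density contribution)
  9x1 + 170x2 + 124x3 + 74x4 + 83x5 ≥ 362   (hiding power)
  248x4 ≥ 248   (blue component)
  x1, x2, x3, x4, x5 ≥ 0.
At the optimum only iron-oxide red, phthalo blue are positive (calcium carbonate, iron-oxide yellow, zinc oxide = 0). The hiding power and blue component requirements are met with equality.
So iron-oxide red = 1.694 kg, phthalo blue = 1 kg.
Total cost: 2.15·1.694 + 20.46·1 = 24.1021.

€24.10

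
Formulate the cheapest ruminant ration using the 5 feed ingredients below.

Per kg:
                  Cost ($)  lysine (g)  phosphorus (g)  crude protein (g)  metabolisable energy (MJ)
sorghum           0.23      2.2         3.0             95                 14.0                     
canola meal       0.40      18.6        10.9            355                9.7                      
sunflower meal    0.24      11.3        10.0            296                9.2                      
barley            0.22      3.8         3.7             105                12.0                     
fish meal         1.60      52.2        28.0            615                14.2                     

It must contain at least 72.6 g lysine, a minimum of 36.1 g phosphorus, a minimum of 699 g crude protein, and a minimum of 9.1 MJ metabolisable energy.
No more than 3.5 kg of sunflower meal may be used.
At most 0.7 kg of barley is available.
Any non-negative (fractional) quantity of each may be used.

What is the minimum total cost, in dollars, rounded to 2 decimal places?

Let x1 = kg of sorghum, x2 = kg of canola meal, x3 = kg of sunflower meal, x4 = kg of barley, x5 = kg of fish meal.
Minimise 0.23x1 + 0.4x2 + 0.24x3 + 0.22x4 + 1.6x5 subject to:
  2.2x1 + 18.6x2 + 11.3x3 + 3.8x4 + 52.2x5 ≥ 72.6   (lysine)
  3x1 + 10.9x2 + 10x3 + 3.7x4 + 28x5 ≥ 36.1   (phosphorus)
  95x1 + 355x2 + 296x3 + 105x4 + 615x5 ≥ 699   (crude protein)
  14x1 + 9.7x2 + 9.2x3 + 12x4 + 14.2x5 ≥ 9.1   (metabolisable energy)
  x3 ≤ 3.5
  x4 ≤ 0.7
  x1, x2, x3, x4, x5 ≥ 0.
The minimum-cost mix takes nothing from sorghum, barley, fish meal — only canola meal, sunflower meal. The lysine and the sunflower meal cap requirements are met with equality.
So canola meal = 1.777 kg, sunflower meal = 3.5 kg.
Objective = 0.4·1.777 + 0.24·3.5 = 1.5508.

$1.55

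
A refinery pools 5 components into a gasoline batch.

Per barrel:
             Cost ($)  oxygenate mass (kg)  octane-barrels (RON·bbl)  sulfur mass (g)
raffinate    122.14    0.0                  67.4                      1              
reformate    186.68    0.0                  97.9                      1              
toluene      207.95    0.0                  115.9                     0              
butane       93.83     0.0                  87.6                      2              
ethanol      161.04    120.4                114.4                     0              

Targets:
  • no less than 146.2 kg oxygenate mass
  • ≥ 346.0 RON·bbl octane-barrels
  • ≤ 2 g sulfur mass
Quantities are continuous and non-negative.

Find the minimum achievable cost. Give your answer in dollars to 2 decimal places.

Let x1 = barrels of raffinate, x2 = barrels of reformate, x3 = barrels of toluene, x4 = barrels of butane, x5 = barrels of ethanol.
Minimise 122.14x1 + 186.68x2 + 207.95x3 + 93.83x4 + 161.04x5 subject to:
  120.4x5 ≥ 146.2   (oxygenate mass)
  67.4x1 + 97.9x2 + 115.9x3 + 87.6x4 + 114.4x5 ≥ 346   (octane-barrels)
  1x1 + 1x2 + 2x4 ≤ 2   (sulfur mass)
  x1, x2, x3, x4, x5 ≥ 0.
The optimal basis is {butane, ethanol}; raffinate, reformate, toluene drop out. Binding constraints: octane-barrels and sulfur mass.
So butane = 1 barrel, ethanol = 2.25874 barrels.
Objective = 93.83·1 + 161.04·2.25874 = 457.5775.

$457.58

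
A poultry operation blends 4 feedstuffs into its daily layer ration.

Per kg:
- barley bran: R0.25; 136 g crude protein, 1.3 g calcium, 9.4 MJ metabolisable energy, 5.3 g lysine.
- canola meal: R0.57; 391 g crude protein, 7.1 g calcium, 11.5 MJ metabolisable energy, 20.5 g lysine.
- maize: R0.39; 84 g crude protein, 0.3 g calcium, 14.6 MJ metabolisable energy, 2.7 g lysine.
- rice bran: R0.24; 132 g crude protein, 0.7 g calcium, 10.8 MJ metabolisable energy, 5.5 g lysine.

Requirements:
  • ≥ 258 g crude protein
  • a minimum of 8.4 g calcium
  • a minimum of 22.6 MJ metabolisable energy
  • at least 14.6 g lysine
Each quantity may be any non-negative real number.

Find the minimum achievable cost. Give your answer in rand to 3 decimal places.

R0.845

Treat it as an LP. Let x1 = kg of barley bran, x2 = kg of canola meal, x3 = kg of maize, x4 = kg of rice bran.
Minimise 0.25x1 + 0.57x2 + 0.39x3 + 0.24x4 subject to:
  136x1 + 391x2 + 84x3 + 132x4 ≥ 258   (crude protein)
  1.3x1 + 7.1x2 + 0.3x3 + 0.7x4 ≥ 8.4   (calcium)
  9.4x1 + 11.5x2 + 14.6x3 + 10.8x4 ≥ 22.6   (metabolisable energy)
  5.3x1 + 20.5x2 + 2.7x3 + 5.5x4 ≥ 14.6   (lysine)
  x1, x2, x3, x4 ≥ 0.
The cheapest feasible vertex uses only canola meal, rice bran; barley bran, maize are not used. There the calcium and metabolisable energy constraints are tight.
So canola meal = 1.091 kg, rice bran = 0.9305 kg.
Total cost: 0.57·1.091 + 0.24·0.9305 = 0.84519.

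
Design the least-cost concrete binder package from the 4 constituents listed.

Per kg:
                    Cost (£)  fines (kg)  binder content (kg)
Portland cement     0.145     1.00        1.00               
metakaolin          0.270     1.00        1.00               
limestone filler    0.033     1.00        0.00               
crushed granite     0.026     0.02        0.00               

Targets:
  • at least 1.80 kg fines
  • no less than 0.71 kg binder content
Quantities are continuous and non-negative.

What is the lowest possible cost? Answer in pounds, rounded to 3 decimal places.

£0.139

Let x1 = kg of Portland cement, x2 = kg of metakaolin, x3 = kg of limestone filler, x4 = kg of crushed granite.
min 0.145x1 + 0.27x2 + 0.033x3 + 0.026x4 with:
  1x1 + 1x2 + 1x3 + 0.02x4 ≥ 1.8   (fines)
  1x1 + 1x2 ≥ 0.71   (binder content)
  x1, x2, x3, x4 ≥ 0.
The cheapest feasible vertex uses only Portland cement, limestone filler; metakaolin, crushed granite are not used. Binding constraints: fines and binder content.
So Portland cement = 0.71 kg, limestone filler = 1.09 kg.
Objective = 0.145·0.71 + 0.033·1.09 = 0.13892.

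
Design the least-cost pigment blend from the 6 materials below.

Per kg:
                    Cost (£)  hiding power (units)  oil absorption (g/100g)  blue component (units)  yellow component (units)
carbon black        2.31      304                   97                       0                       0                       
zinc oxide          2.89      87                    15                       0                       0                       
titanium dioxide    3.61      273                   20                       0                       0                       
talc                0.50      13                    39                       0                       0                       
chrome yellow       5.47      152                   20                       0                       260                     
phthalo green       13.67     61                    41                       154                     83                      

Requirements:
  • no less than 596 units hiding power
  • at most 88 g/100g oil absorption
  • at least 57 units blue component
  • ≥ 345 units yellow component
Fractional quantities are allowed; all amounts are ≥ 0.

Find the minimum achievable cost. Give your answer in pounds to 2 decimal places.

Let x1 = kg of carbon black, x2 = kg of zinc oxide, x3 = kg of titanium dioxide, x4 = kg of talc, x5 = kg of chrome yellow, x6 = kg of phthalo green.
Minimize 2.31x1 + 2.89x2 + 3.61x3 + 0.5x4 + 5.47x5 + 13.67x6 s.t.:
  304x1 + 87x2 + 273x3 + 13x4 + 152x5 + 61x6 ≥ 596   (hiding power)
  97x1 + 15x2 + 20x3 + 39x4 + 20x5 + 41x6 ≤ 88   (oil absorption)
  154x6 ≥ 57   (blue component)
  260x5 + 83x6 ≥ 345   (yellow component)
  x1, x2, x3, x4, x5, x6 ≥ 0.
The minimum-cost mix takes nothing from zinc oxide, talc — only carbon black, titanium dioxide, chrome yellow, phthalo green. The hiding power, oil absorption, blue component, yellow component requirements are met with equality.
That vertex is x1 = 0.26898, x3 = 1.1279, x5 = 1.2088, x6 = 0.37013.
Hence cost = 2.31·0.26898 + 3.61·1.1279 + 5.47·1.2088 + 13.67·0.37013 = £16.3649.

£16.36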